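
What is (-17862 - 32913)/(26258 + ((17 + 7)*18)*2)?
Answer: -50775/27122 ≈ -1.8721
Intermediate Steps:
(-17862 - 32913)/(26258 + ((17 + 7)*18)*2) = -50775/(26258 + (24*18)*2) = -50775/(26258 + 432*2) = -50775/(26258 + 864) = -50775/27122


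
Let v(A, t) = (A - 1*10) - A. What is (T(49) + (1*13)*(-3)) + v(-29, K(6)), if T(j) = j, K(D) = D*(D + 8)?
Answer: 0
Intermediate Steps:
K(D) = D*(8 + D)
v(A, t) = -10 (v(A, t) = (A - 10) - A = (-10 + A) - A = -10)
(T(49) + (1*13)*(-3)) + v(-29, K(6)) = (49 + (1*13)*(-3)) - 10 = (49 + 13*(-3)) - 10 = (49 - 39) - 10 = 10 - 10 = 0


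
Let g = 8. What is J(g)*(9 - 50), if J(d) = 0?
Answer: 0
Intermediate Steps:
J(g)*(9 - 50) = 0*(9 - 50) = 0*(-41) = 0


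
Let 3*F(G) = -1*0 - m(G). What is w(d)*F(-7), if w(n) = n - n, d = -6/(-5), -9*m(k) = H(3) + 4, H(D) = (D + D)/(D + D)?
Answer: 0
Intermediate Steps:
H(D) = 1 (H(D) = (2*D)/((2*D)) = (2*D)*(1/(2*D)) = 1)
m(k) = -5/9 (m(k) = -(1 + 4)/9 = -⅑*5 = -5/9)
F(G) = 5/27 (F(G) = (-1*0 - 1*(-5/9))/3 = (0 + 5/9)/3 = (⅓)*(5/9) = 5/27)
d = 6/5 (d = -6*(-⅕) = 6/5 ≈ 1.2000)
w(n) = 0
w(d)*F(-7) = 0*(5/27) = 0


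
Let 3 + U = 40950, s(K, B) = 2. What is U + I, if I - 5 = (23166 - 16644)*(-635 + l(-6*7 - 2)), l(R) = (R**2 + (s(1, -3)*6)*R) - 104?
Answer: 4404170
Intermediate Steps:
U = 40947 (U = -3 + 40950 = 40947)
l(R) = -104 + R**2 + 12*R (l(R) = (R**2 + (2*6)*R) - 104 = (R**2 + 12*R) - 104 = -104 + R**2 + 12*R)
I = 4363223 (I = 5 + (23166 - 16644)*(-635 + (-104 + (-6*7 - 2)**2 + 12*(-6*7 - 2))) = 5 + 6522*(-635 + (-104 + (-42 - 2)**2 + 12*(-42 - 2))) = 5 + 6522*(-635 + (-104 + (-44)**2 + 12*(-44))) = 5 + 6522*(-635 + (-104 + 1936 - 528)) = 5 + 6522*(-635 + 1304) = 5 + 6522*669 = 5 + 4363218 = 4363223)
U + I = 40947 + 4363223 = 4404170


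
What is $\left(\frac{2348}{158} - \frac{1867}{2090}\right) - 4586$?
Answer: $- \frac{754888293}{165110} \approx -4572.0$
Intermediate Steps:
$\left(\frac{2348}{158} - \frac{1867}{2090}\right) - 4586 = \left(2348 \cdot \frac{1}{158} - \frac{1867}{2090}\right) - 4586 = \left(\frac{1174}{79} - \frac{1867}{2090}\right) - 4586 = \frac{2306167}{165110} - 4586 = - \frac{754888293}{165110}$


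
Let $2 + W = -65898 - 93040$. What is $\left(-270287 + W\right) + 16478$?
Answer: $-412749$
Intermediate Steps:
$W = -158940$ ($W = -2 - 158938 = -158940$)
$\left(-270287 + W\right) + 16478 = \left(-270287 - 158940\right) + 16478 = -429227 + 16478 = -412749$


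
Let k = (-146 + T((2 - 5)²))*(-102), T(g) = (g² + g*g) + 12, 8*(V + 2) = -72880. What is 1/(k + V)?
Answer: -1/11968 ≈ -8.3556e-5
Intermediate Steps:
V = -9112 (V = -2 + (⅛)*(-72880) = -2 - 9110 = -9112)
T(g) = 12 + 2*g² (T(g) = (g² + g²) + 12 = 2*g² + 12 = 12 + 2*g²)
k = -2856 (k = (-146 + (12 + 2*((2 - 5)²)²))*(-102) = (-146 + (12 + 2*((-3)²)²))*(-102) = (-146 + (12 + 2*9²))*(-102) = (-146 + (12 + 2*81))*(-102) = (-146 + (12 + 162))*(-102) = (-146 + 174)*(-102) = 28*(-102) = -2856)
1/(k + V) = 1/(-2856 - 9112) = 1/(-11968) = -1/11968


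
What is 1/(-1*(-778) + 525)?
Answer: 1/1303 ≈ 0.00076746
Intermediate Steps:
1/(-1*(-778) + 525) = 1/(778 + 525) = 1/1303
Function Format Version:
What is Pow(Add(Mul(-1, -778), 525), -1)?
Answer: Rational(1, 1303) ≈ 0.00076746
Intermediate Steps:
Pow(Add(Mul(-1, -778), 525), -1) = Pow(Add(778, 525), -1) = Pow(1303, -1) = Rational(1, 1303)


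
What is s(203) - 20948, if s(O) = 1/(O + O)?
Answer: -8504887/406 ≈ -20948.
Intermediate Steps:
s(O) = 1/(2*O)
s(203) - 20948 = (1/2)/203 - 20948 = (1/2)*(1/203) - 20948 = 1/406 - 20948 = -8504887/406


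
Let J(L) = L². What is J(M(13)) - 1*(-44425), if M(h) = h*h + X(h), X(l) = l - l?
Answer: 72986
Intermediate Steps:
X(l) = 0
M(h) = h² (M(h) = h*h + 0 = h² + 0 = h²)
J(M(13)) - 1*(-44425) = (13²)² - 1*(-44425) = 169² + 44425 = 28561 + 44425 = 72986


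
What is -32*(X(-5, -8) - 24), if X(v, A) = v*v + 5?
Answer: -192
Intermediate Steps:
X(v, A) = 5 + v² (X(v, A) = v² + 5 = 5 + v²)
-32*(X(-5, -8) - 24) = -32*((5 + (-5)²) - 24) = -32*((5 + 25) - 24) = -32*(30 - 24) = -32*6 = -192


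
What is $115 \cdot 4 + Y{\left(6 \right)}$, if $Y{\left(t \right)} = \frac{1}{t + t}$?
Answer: $\frac{5521}{12} \approx 460.08$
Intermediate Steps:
$Y{\left(t \right)} = \frac{1}{2 t}$
$115 \cdot 4 + Y{\left(6 \right)} = 115 \cdot 4 + \frac{1}{2 \cdot 6} = 460 + \frac{1}{2} \cdot \frac{1}{6} = 460 + \frac{1}{12} = \frac{5521}{12}$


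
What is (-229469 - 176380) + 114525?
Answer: -291324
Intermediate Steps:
(-229469 - 176380) + 114525 = -405849 + 114525 = -291324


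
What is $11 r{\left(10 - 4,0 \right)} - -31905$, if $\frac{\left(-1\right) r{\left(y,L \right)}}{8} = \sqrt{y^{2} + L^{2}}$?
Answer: $31377$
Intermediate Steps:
$r{\left(y,L \right)} = - 8 \sqrt{L^{2} + y^{2}}$ ($r{\left(y,L \right)} = - 8 \sqrt{y^{2} + L^{2}} = - 8 \sqrt{L^{2} + y^{2}}$)
$11 r{\left(10 - 4,0 \right)} - -31905 = 11 \left(- 8 \sqrt{0^{2} + \left(10 - 4\right)^{2}}\right) - -31905 = 11 \left(- 8 \sqrt{0 + \left(10 - 4\right)^{2}}\right) + 31905 = 11 \left(- 8 \sqrt{0 + 6^{2}}\right) + 31905 = 11 \left(- 8 \sqrt{0 + 36}\right) + 31905 = 11 \left(- 8 \sqrt{36}\right) + 31905 = 11 \left(\left(-8\right) 6\right) + 31905 = 11 \left(-48\right) + 31905 = -528 + 31905 = 31377$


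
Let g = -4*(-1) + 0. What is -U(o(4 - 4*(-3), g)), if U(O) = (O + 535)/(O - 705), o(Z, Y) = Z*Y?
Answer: 599/641 ≈ 0.93448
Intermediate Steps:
g = 4 (g = 4 + 0 = 4)
o(Z, Y) = Y*Z
U(O) = (535 + O)/(-705 + O)
-U(o(4 - 4*(-3), g)) = -(535 + 4*(4 - 4*(-3)))/(-705 + 4*(4 - 4*(-3))) = -(535 + 4*(4 + 12))/(-705 + 4*(4 + 12)) = -(535 + 4*16)/(-705 + 4*16) = -(535 + 64)/(-705 + 64) = -599/(-641) = -(-1)*599/641 = -1*(-599/641) = 599/641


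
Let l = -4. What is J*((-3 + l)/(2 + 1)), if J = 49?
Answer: -343/3 ≈ -114.33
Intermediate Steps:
J*((-3 + l)/(2 + 1)) = 49*((-3 - 4)/(2 + 1)) = 49*(-7/3) = -343/3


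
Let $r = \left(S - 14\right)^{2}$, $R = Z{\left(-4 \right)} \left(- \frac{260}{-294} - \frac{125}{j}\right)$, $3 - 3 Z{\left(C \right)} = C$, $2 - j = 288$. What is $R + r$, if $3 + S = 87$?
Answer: $\frac{88343755}{18018} \approx 4903.1$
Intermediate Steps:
$S = 84$ ($S = -3 + 87 = 84$)
$j = -286$ ($j = 2 - 288 = -286$)
$Z{\left(C \right)} = 1 - \frac{C}{3}$
$R = \frac{55555}{18018}$ ($R = \left(1 - - \frac{4}{3}\right) \left(- \frac{260}{-294} - \frac{125}{-286}\right) = \left(1 + \frac{4}{3}\right) \left(\left(-260\right) \left(- \frac{1}{294}\right) - - \frac{125}{286}\right) = \frac{7 \left(\frac{130}{147} + \frac{125}{286}\right)}{3} = \frac{7}{3} \cdot \frac{55555}{42042} = \frac{55555}{18018} \approx 3.0833$)
$r = 4900$ ($r = \left(84 - 14\right)^{2} = 70^{2} = 4900$)
$R + r = \frac{55555}{18018} + 4900 = \frac{88343755}{18018}$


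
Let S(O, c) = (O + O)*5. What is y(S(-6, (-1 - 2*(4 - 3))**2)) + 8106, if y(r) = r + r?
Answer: 7986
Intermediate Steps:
S(O, c) = 10*O (S(O, c) = (2*O)*5 = 10*O)
y(r) = 2*r
y(S(-6, (-1 - 2*(4 - 3))**2)) + 8106 = 2*(10*(-6)) + 8106 = 2*(-60) + 8106 = -120 + 8106 = 7986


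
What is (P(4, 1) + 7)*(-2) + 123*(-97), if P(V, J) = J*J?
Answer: -11947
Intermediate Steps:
P(V, J) = J**2
(P(4, 1) + 7)*(-2) + 123*(-97) = (1**2 + 7)*(-2) + 123*(-97) = (1 + 7)*(-2) - 11931 = 8*(-2) - 11931 = -16 - 11931 = -11947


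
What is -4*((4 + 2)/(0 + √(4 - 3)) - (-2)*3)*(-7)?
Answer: 336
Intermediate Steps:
-4*((4 + 2)/(0 + √(4 - 3)) - (-2)*3)*(-7) = -4*(6/(0 + √1) - 1*(-6))*(-7) = -4*(6/(0 + 1) + 6)*(-7) = -4*(6/1 + 6)*(-7) = -4*(6*1 + 6)*(-7) = -4*(6 + 6)*(-7) = -4*12*(-7) = -48*(-7) = 336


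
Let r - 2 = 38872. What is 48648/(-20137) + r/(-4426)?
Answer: -499060893/44563181 ≈ -11.199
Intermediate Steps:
r = 38874 (r = 2 + 38872 = 38874)
48648/(-20137) + r/(-4426) = 48648/(-20137) + 38874/(-4426) = 48648*(-1/20137) + 38874*(-1/4426) = -48648/20137 - 19437/2213 = -499060893/44563181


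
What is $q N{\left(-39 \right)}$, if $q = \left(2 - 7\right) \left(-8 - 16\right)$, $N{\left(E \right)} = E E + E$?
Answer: $177840$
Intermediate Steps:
$N{\left(E \right)} = E + E^{2}$ ($N{\left(E \right)} = E^{2} + E = E + E^{2}$)
$q = 120$ ($q = \left(-5\right) \left(-24\right) = 120$)
$q N{\left(-39 \right)} = 120 \left(- 39 \left(1 - 39\right)\right) = 120 \left(\left(-39\right) \left(-38\right)\right) = 120 \cdot 1482 = 177840$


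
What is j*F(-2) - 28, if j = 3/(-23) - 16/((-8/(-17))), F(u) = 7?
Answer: -6139/23 ≈ -266.91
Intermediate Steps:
j = -785/23 (j = 3*(-1/23) - 16/((-8*(-1/17))) = -3/23 - 16/8/17 = -3/23 - 16*17/8 = -3/23 - 34 = -785/23 ≈ -34.130)
j*F(-2) - 28 = -785/23*7 - 28 = -5495/23 - 28 = -6139/23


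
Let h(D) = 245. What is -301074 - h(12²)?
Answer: -301319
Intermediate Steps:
-301074 - h(12²) = -301074 - 1*245 = -301074 - 245 = -301319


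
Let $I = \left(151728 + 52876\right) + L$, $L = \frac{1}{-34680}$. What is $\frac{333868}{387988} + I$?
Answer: $\frac{688261279378403}{3363855960} \approx 2.046 \cdot 10^{5}$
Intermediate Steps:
$L = - \frac{1}{34680} \approx -2.8835 \cdot 10^{-5}$
$I = \frac{7095666719}{34680}$ ($I = \left(151728 + 52876\right) - \frac{1}{34680} = 204604 - \frac{1}{34680} = \frac{7095666719}{34680} \approx 2.046 \cdot 10^{5}$)
$\frac{333868}{387988} + I = \frac{333868}{387988} + \frac{7095666719}{34680} = 333868 \cdot \frac{1}{387988} + \frac{7095666719}{34680} = \frac{83467}{96997} + \frac{7095666719}{34680} = \frac{688261279378403}{3363855960}$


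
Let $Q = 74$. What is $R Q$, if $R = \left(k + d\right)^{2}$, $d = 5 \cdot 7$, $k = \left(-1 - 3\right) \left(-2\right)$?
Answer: $136826$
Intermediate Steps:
$k = 8$ ($k = \left(-4\right) \left(-2\right) = 8$)
$d = 35$
$R = 1849$ ($R = \left(8 + 35\right)^{2} = 43^{2} = 1849$)
$R Q = 1849 \cdot 74 = 136826$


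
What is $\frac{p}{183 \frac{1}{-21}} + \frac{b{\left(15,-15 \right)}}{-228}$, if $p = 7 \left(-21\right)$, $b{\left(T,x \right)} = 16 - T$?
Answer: $\frac{234551}{13908} \approx 16.864$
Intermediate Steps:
$p = -147$
$\frac{p}{183 \frac{1}{-21}} + \frac{b{\left(15,-15 \right)}}{-228} = - \frac{147}{183 \frac{1}{-21}} + \frac{16 - 15}{-228} = - \frac{147}{183 \left(- \frac{1}{21}\right)} + \left(16 - 15\right) \left(- \frac{1}{228}\right) = - \frac{147}{- \frac{61}{7}} + 1 \left(- \frac{1}{228}\right) = \left(-147\right) \left(- \frac{7}{61}\right) - \frac{1}{228} = \frac{1029}{61} - \frac{1}{228} = \frac{234551}{13908}$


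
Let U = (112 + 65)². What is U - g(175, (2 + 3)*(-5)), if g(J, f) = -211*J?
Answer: 68254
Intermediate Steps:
U = 31329 (U = 177² = 31329)
U - g(175, (2 + 3)*(-5)) = 31329 - (-211)*175 = 31329 - 1*(-36925) = 31329 + 36925 = 68254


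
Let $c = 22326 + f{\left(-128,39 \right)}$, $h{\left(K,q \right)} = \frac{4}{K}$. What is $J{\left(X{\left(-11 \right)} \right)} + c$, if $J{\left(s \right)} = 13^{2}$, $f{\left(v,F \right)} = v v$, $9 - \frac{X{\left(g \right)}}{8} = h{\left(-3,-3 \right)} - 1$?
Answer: $38879$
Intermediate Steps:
$X{\left(g \right)} = \frac{272}{3}$ ($X{\left(g \right)} = 72 - 8 \left(\frac{4}{-3} - 1\right) = 72 - 8 \left(4 \left(- \frac{1}{3}\right) - 1\right) = 72 - 8 \left(- \frac{4}{3} - 1\right) = 72 - - \frac{56}{3} = 72 + \frac{56}{3} = \frac{272}{3}$)
$f{\left(v,F \right)} = v^{2}$
$c = 38710$ ($c = 22326 + \left(-128\right)^{2} = 22326 + 16384 = 38710$)
$J{\left(s \right)} = 169$
$J{\left(X{\left(-11 \right)} \right)} + c = 169 + 38710 = 38879$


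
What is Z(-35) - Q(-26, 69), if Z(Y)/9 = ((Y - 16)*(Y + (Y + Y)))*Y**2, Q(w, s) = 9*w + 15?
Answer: 59039094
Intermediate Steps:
Q(w, s) = 15 + 9*w
Z(Y) = 27*Y**3*(-16 + Y) (Z(Y) = 9*(((Y - 16)*(Y + (Y + Y)))*Y**2) = 9*(((-16 + Y)*(Y + 2*Y))*Y**2) = 9*(((-16 + Y)*(3*Y))*Y**2) = 9*((3*Y*(-16 + Y))*Y**2) = 9*(3*Y**3*(-16 + Y)) = 27*Y**3*(-16 + Y))
Z(-35) - Q(-26, 69) = 27*(-35)**3*(-16 - 35) - (15 + 9*(-26)) = 27*(-42875)*(-51) - (15 - 234) = 59038875 - 1*(-219) = 59038875 + 219 = 59039094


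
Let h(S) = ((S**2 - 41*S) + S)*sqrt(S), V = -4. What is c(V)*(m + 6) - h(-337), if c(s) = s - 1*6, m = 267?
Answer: -2730 - 127049*I*sqrt(337) ≈ -2730.0 - 2.3323e+6*I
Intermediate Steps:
c(s) = -6 + s (c(s) = s - 6 = -6 + s)
h(S) = sqrt(S)*(S**2 - 40*S) (h(S) = (S**2 - 40*S)*sqrt(S) = sqrt(S)*(S**2 - 40*S))
c(V)*(m + 6) - h(-337) = (-6 - 4)*(267 + 6) - (-337)**(3/2)*(-40 - 337) = -10*273 - (-337*I*sqrt(337))*(-377) = -2730 - 127049*I*sqrt(337)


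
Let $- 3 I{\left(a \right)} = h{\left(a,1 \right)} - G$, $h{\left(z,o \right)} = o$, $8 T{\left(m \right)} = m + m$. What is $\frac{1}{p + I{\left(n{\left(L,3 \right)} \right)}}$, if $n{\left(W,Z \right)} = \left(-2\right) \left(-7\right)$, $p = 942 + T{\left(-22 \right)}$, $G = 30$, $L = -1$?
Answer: $\frac{6}{5677} \approx 0.0010569$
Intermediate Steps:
$T{\left(m \right)} = \frac{m}{4}$ ($T{\left(m \right)} = \frac{m + m}{8} = \frac{2 m}{8} = \frac{m}{4}$)
$p = \frac{1873}{2}$ ($p = 942 + \frac{1}{4} \left(-22\right) = 942 - \frac{11}{2} = \frac{1873}{2} \approx 936.5$)
$n{\left(W,Z \right)} = 14$
$I{\left(a \right)} = \frac{29}{3}$ ($I{\left(a \right)} = - \frac{1 - 30}{3} = \left(- \frac{1}{3}\right) \left(-29\right) = \frac{29}{3}$)
$\frac{1}{p + I{\left(n{\left(L,3 \right)} \right)}} = \frac{1}{\frac{1873}{2} + \frac{29}{3}} = \frac{1}{\frac{5677}{6}} = \frac{6}{5677}$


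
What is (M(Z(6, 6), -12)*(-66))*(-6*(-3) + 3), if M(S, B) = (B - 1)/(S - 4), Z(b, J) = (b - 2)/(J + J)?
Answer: -4914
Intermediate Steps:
Z(b, J) = (-2 + b)/(2*J) (Z(b, J) = (-2 + b)/((2*J)) = (-2 + b)*(1/(2*J)) = (-2 + b)/(2*J))
M(S, B) = (-1 + B)/(-4 + S)
(M(Z(6, 6), -12)*(-66))*(-6*(-3) + 3) = (((-1 - 12)/(-4 + (½)*(-2 + 6)/6))*(-66))*(-6*(-3) + 3) = ((-13/(-4 + (½)*(⅙)*4))*(-66))*(18 + 3) = ((-13/(-4 + ⅓))*(-66))*21 = ((-13/(-11/3))*(-66))*21 = (-3/11*(-13)*(-66))*21 = ((39/11)*(-66))*21 = -234*21 = -4914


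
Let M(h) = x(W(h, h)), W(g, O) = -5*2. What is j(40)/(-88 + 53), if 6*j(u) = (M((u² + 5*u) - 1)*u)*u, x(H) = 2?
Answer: -320/21 ≈ -15.238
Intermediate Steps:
W(g, O) = -10
M(h) = 2
j(u) = u²/3 (j(u) = ((2*u)*u)/6 = (2*u²)/6 = u²/3)
j(40)/(-88 + 53) = ((⅓)*40²)/(-88 + 53) = ((⅓)*1600)/(-35) = -1/35*1600/3 = -320/21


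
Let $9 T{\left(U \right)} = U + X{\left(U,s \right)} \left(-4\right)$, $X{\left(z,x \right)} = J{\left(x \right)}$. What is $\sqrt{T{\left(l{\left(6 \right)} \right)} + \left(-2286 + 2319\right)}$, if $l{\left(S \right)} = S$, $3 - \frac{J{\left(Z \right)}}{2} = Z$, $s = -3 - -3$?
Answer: $\sqrt{31} \approx 5.5678$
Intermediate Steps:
$s = 0$ ($s = -3 + 3 = 0$)
$J{\left(Z \right)} = 6 - 2 Z$
$X{\left(z,x \right)} = 6 - 2 x$
$T{\left(U \right)} = - \frac{8}{3} + \frac{U}{9}$ ($T{\left(U \right)} = \frac{U + \left(6 - 0\right) \left(-4\right)}{9} = \frac{U + \left(6 + 0\right) \left(-4\right)}{9} = \frac{U + 6 \left(-4\right)}{9} = \frac{U - 24}{9} = \frac{-24 + U}{9} = - \frac{8}{3} + \frac{U}{9}$)
$\sqrt{T{\left(l{\left(6 \right)} \right)} + \left(-2286 + 2319\right)} = \sqrt{\left(- \frac{8}{3} + \frac{1}{9} \cdot 6\right) + \left(-2286 + 2319\right)} = \sqrt{\left(- \frac{8}{3} + \frac{2}{3}\right) + 33} = \sqrt{-2 + 33} = \sqrt{31}$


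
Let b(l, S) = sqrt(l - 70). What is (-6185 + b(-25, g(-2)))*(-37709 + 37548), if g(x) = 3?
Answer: 995785 - 161*I*sqrt(95) ≈ 9.9579e+5 - 1569.2*I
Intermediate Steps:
b(l, S) = sqrt(-70 + l)
(-6185 + b(-25, g(-2)))*(-37709 + 37548) = (-6185 + sqrt(-70 - 25))*(-37709 + 37548) = (-6185 + sqrt(-95))*(-161) = (-6185 + I*sqrt(95))*(-161) = 995785 - 161*I*sqrt(95)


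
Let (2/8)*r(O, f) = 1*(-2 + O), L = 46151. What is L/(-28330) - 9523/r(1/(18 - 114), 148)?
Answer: 6465971017/5467690 ≈ 1182.6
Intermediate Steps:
r(O, f) = -8 + 4*O (r(O, f) = 4*(1*(-2 + O)) = 4*(-2 + O) = -8 + 4*O)
L/(-28330) - 9523/r(1/(18 - 114), 148) = 46151/(-28330) - 9523/(-8 + 4/(18 - 114)) = 46151*(-1/28330) - 9523/(-8 + 4/(-96)) = -46151/28330 - 9523/(-8 + 4*(-1/96)) = -46151/28330 - 9523/(-8 - 1/24) = -46151/28330 - 9523/(-193/24) = -46151/28330 - 9523*(-24/193) = -46151/28330 + 228552/193 = 6465971017/5467690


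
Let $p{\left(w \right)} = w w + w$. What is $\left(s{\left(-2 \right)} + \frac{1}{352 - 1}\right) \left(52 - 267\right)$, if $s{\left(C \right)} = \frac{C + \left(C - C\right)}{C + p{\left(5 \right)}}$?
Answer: $\frac{72455}{4914} \approx 14.745$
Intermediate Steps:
$p{\left(w \right)} = w + w^{2}$ ($p{\left(w \right)} = w^{2} + w = w + w^{2}$)
$s{\left(C \right)} = \frac{C}{30 + C}$ ($s{\left(C \right)} = \frac{C + \left(C - C\right)}{C + 5 \left(1 + 5\right)} = \frac{C + 0}{C + 5 \cdot 6} = \frac{C}{C + 30} = \frac{C}{30 + C}$)
$\left(s{\left(-2 \right)} + \frac{1}{352 - 1}\right) \left(52 - 267\right) = \left(- \frac{2}{30 - 2} + \frac{1}{352 - 1}\right) \left(52 - 267\right) = \left(- \frac{2}{28} + \frac{1}{351}\right) \left(-215\right) = \left(\left(-2\right) \frac{1}{28} + \frac{1}{351}\right) \left(-215\right) = \left(- \frac{1}{14} + \frac{1}{351}\right) \left(-215\right) = \left(- \frac{337}{4914}\right) \left(-215\right) = \frac{72455}{4914}$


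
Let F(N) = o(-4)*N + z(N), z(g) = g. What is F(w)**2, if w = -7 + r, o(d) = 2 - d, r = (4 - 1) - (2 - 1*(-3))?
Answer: 3969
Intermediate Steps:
r = -2 (r = 3 - (2 + 3) = 3 - 1*5 = 3 - 5 = -2)
w = -9 (w = -7 - 2 = -9)
F(N) = 7*N (F(N) = (2 - 1*(-4))*N + N = (2 + 4)*N + N = 6*N + N = 7*N)
F(w)**2 = (7*(-9))**2 = (-63)**2 = 3969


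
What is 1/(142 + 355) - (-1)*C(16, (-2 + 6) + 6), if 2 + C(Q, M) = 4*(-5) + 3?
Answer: -9442/497 ≈ -18.998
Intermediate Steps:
C(Q, M) = -19 (C(Q, M) = -2 + (4*(-5) + 3) = -2 + (-20 + 3) = -2 - 17 = -19)
1/(142 + 355) - (-1)*C(16, (-2 + 6) + 6) = 1/(142 + 355) - (-1)*(-19) = 1/497 - 1*19 = 1/497 - 19 = -9442/497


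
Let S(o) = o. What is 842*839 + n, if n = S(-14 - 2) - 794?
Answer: 705628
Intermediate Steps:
n = -810 (n = (-14 - 2) - 794 = -16 - 794 = -810)
842*839 + n = 842*839 - 810 = 706438 - 810 = 705628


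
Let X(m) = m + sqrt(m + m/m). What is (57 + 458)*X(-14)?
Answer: -7210 + 515*I*sqrt(13) ≈ -7210.0 + 1856.9*I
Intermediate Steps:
X(m) = m + sqrt(1 + m) (X(m) = m + sqrt(m + 1) = m + sqrt(1 + m))
(57 + 458)*X(-14) = (57 + 458)*(-14 + sqrt(1 - 14)) = 515*(-14 + sqrt(-13)) = 515*(-14 + I*sqrt(13)) = -7210 + 515*I*sqrt(13)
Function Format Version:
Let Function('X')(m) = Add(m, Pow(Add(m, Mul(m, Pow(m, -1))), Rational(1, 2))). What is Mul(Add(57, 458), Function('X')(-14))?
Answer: Add(-7210, Mul(515, I, Pow(13, Rational(1, 2)))) ≈ Add(-7210.0, Mul(1856.9, I))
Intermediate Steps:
Function('X')(m) = Add(m, Pow(Add(1, m), Rational(1, 2))) (Function('X')(m) = Add(m, Pow(Add(m, 1), Rational(1, 2))) = Add(m, Pow(Add(1, m), Rational(1, 2))))
Mul(Add(57, 458), Function('X')(-14)) = Mul(Add(57, 458), Add(-14, Pow(Add(1, -14), Rational(1, 2)))) = Mul(515, Add(-14, Pow(-13, Rational(1, 2)))) = Mul(515, Add(-14, Mul(I, Pow(13, Rational(1, 2))))) = Add(-7210, Mul(515, I, Pow(13, Rational(1, 2))))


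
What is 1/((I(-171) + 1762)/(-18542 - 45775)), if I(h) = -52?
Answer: -21439/570 ≈ -37.612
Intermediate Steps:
1/((I(-171) + 1762)/(-18542 - 45775)) = 1/((-52 + 1762)/(-18542 - 45775)) = 1/(1710/(-64317)) = 1/(1710*(-1/64317)) = 1/(-570/21439) = -21439/570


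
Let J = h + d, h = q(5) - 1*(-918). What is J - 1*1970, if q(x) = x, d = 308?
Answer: -739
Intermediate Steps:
h = 923 (h = 5 - 1*(-918) = 5 + 918 = 923)
J = 1231 (J = 923 + 308 = 1231)
J - 1*1970 = 1231 - 1*1970 = 1231 - 1970 = -739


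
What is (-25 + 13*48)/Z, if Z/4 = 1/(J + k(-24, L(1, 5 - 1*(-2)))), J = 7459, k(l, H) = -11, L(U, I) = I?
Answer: 1115338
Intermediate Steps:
Z = 1/1862 (Z = 4/(7459 - 11) = 4/7448 = 4*(1/7448) = 1/1862 ≈ 0.00053706)
(-25 + 13*48)/Z = (-25 + 13*48)/(1/1862) = (-25 + 624)*1862 = 599*1862 = 1115338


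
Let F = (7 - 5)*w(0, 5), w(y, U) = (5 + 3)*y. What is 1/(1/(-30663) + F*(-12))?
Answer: -30663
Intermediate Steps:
w(y, U) = 8*y
F = 0 (F = (7 - 5)*(8*0) = 2*0 = 0)
1/(1/(-30663) + F*(-12)) = 1/(1/(-30663) + 0*(-12)) = 1/(-1/30663 + 0) = 1/(-1/30663) = -30663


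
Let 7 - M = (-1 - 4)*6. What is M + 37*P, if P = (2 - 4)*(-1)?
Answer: 111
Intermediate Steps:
P = 2 (P = -2*(-1) = 2)
M = 37 (M = 7 - (-1 - 4)*6 = 7 - (-5)*6 = 7 - 1*(-30) = 7 + 30 = 37)
M + 37*P = 37 + 37*2 = 37 + 74 = 111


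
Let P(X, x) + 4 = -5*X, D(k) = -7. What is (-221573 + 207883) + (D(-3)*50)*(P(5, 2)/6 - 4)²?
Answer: -737995/18 ≈ -41000.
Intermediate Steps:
P(X, x) = -4 - 5*X
(-221573 + 207883) + (D(-3)*50)*(P(5, 2)/6 - 4)² = (-221573 + 207883) + (-7*50)*((-4 - 5*5)/6 - 4)² = -13690 - 350*((-4 - 25)*(⅙) - 4)² = -13690 - 350*(-29*⅙ - 4)² = -13690 - 350*(-29/6 - 4)² = -13690 - 350*(-53/6)² = -13690 - 350*2809/36 = -13690 - 491575/18 = -737995/18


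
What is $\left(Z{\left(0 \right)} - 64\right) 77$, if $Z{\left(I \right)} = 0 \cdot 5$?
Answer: $-4928$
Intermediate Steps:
$Z{\left(I \right)} = 0$
$\left(Z{\left(0 \right)} - 64\right) 77 = \left(0 - 64\right) 77 = \left(-64\right) 77 = -4928$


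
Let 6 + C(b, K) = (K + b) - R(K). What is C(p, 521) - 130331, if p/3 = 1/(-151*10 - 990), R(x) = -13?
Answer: -324507503/2500 ≈ -1.2980e+5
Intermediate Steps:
p = -3/2500 (p = 3/(-151*10 - 990) = 3/(-1510 - 990) = 3/(-2500) = 3*(-1/2500) = -3/2500 ≈ -0.0012000)
C(b, K) = 7 + K + b (C(b, K) = -6 + ((K + b) - 1*(-13)) = -6 + ((K + b) + 13) = -6 + (13 + K + b) = 7 + K + b)
C(p, 521) - 130331 = (7 + 521 - 3/2500) - 130331 = 1319997/2500 - 130331 = -324507503/2500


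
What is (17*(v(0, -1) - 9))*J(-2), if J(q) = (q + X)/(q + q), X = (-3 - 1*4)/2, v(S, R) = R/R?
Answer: -187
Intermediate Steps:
v(S, R) = 1
X = -7/2 (X = (-3 - 4)*(½) = -7*½ = -7/2 ≈ -3.5000)
J(q) = (-7/2 + q)/(2*q) (J(q) = (q - 7/2)/(q + q) = (-7/2 + q)/((2*q)) = (-7/2 + q)*(1/(2*q)) = (-7/2 + q)/(2*q))
(17*(v(0, -1) - 9))*J(-2) = (17*(1 - 9))*((¼)*(-7 + 2*(-2))/(-2)) = (17*(-8))*((¼)*(-½)*(-7 - 4)) = -34*(-1)*(-11)/2 = -136*11/8 = -187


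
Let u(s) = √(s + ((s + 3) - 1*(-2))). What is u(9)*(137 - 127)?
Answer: 10*√23 ≈ 47.958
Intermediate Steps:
u(s) = √(5 + 2*s) (u(s) = √(s + ((3 + s) + 2)) = √(s + (5 + s)) = √(5 + 2*s))
u(9)*(137 - 127) = √(5 + 2*9)*(137 - 127) = √(5 + 18)*10 = √23*10 = 10*√23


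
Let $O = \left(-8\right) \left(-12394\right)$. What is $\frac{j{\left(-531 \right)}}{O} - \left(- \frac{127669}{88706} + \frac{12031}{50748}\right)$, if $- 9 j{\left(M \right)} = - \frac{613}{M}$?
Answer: $\frac{106847036664266611}{88879007234024496} \approx 1.2022$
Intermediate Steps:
$O = 99152$
$j{\left(M \right)} = \frac{613}{9 M}$ ($j{\left(M \right)} = - \frac{\left(-613\right) \frac{1}{M}}{9} = \frac{613}{9 M}$)
$\frac{j{\left(-531 \right)}}{O} - \left(- \frac{127669}{88706} + \frac{12031}{50748}\right) = \frac{\frac{613}{9} \frac{1}{-531}}{99152} - \left(- \frac{127669}{88706} + \frac{12031}{50748}\right) = \frac{613}{9} \left(- \frac{1}{531}\right) \frac{1}{99152} - - \frac{2705862263}{2250826044} = \left(- \frac{613}{4779}\right) \frac{1}{99152} + \left(\frac{127669}{88706} - \frac{12031}{50748}\right) = - \frac{613}{473847408} + \frac{2705862263}{2250826044} = \frac{106847036664266611}{88879007234024496}$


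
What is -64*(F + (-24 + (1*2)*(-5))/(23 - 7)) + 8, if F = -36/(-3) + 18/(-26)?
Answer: -7536/13 ≈ -579.69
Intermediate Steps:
F = 147/13 (F = -36*(-⅓) + 18*(-1/26) = 12 - 9/13 = 147/13 ≈ 11.308)
-64*(F + (-24 + (1*2)*(-5))/(23 - 7)) + 8 = -64*(147/13 + (-24 + (1*2)*(-5))/(23 - 7)) + 8 = -64*(147/13 + (-24 + 2*(-5))/16) + 8 = -64*(147/13 + (-24 - 10)*(1/16)) + 8 = -64*(147/13 - 34*1/16) + 8 = -64*(147/13 - 17/8) + 8 = -64*955/104 + 8 = -7640/13 + 8 = -7536/13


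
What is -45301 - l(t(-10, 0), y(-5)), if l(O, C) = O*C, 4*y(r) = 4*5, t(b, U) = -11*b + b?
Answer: -45801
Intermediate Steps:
t(b, U) = -10*b
y(r) = 5 (y(r) = (4*5)/4 = (¼)*20 = 5)
l(O, C) = C*O
-45301 - l(t(-10, 0), y(-5)) = -45301 - 5*(-10*(-10)) = -45301 - 5*100 = -45301 - 1*500 = -45301 - 500 = -45801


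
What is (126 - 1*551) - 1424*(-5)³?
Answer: 177575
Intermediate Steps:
(126 - 1*551) - 1424*(-5)³ = (126 - 551) - 1424*(-125) = -425 + 178000 = 177575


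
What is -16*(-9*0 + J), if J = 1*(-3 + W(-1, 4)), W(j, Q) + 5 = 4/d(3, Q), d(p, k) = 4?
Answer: 112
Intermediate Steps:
W(j, Q) = -4 (W(j, Q) = -5 + 4/4 = -5 + 4*(¼) = -5 + 1 = -4)
J = -7 (J = 1*(-3 - 4) = 1*(-7) = -7)
-16*(-9*0 + J) = -16*(-9*0 - 7) = -16*(0 - 7) = -16*(-7) = 112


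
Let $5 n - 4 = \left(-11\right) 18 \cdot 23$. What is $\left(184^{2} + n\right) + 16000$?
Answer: $48946$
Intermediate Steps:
$n = -910$ ($n = \frac{4}{5} + \frac{\left(-11\right) 18 \cdot 23}{5} = \frac{4}{5} + \frac{\left(-198\right) 23}{5} = \frac{4}{5} + \frac{1}{5} \left(-4554\right) = \frac{4}{5} - \frac{4554}{5} = -910$)
$\left(184^{2} + n\right) + 16000 = \left(184^{2} - 910\right) + 16000 = \left(33856 - 910\right) + 16000 = 32946 + 16000 = 48946$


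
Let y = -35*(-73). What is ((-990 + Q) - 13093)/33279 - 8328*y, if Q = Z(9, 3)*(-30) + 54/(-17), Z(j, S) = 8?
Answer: -12037902427265/565743 ≈ -2.1278e+7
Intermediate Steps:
Q = -4134/17 (Q = 8*(-30) + 54/(-17) = -240 + 54*(-1/17) = -240 - 54/17 = -4134/17 ≈ -243.18)
y = 2555
((-990 + Q) - 13093)/33279 - 8328*y = ((-990 - 4134/17) - 13093)/33279 - 8328/(1/2555) = (-20964/17 - 13093)*(1/33279) - 8328/1/2555 = -243545/17*1/33279 - 8328*2555 = -243545/565743 - 21278040 = -12037902427265/565743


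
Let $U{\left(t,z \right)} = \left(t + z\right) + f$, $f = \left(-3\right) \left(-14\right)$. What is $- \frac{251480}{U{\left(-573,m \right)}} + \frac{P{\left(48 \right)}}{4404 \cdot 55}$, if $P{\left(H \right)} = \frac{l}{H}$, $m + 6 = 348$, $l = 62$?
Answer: $\frac{162435962251}{122078880} \approx 1330.6$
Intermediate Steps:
$f = 42$
$m = 342$ ($m = -6 + 348 = 342$)
$P{\left(H \right)} = \frac{62}{H}$
$U{\left(t,z \right)} = 42 + t + z$ ($U{\left(t,z \right)} = \left(t + z\right) + 42 = 42 + t + z$)
$- \frac{251480}{U{\left(-573,m \right)}} + \frac{P{\left(48 \right)}}{4404 \cdot 55} = - \frac{251480}{42 - 573 + 342} + \frac{62 \cdot \frac{1}{48}}{4404 \cdot 55} = - \frac{251480}{-189} + \frac{62 \cdot \frac{1}{48}}{242220} = \left(-251480\right) \left(- \frac{1}{189}\right) + \frac{31}{24} \cdot \frac{1}{242220} = \frac{251480}{189} + \frac{31}{5813280} = \frac{162435962251}{122078880}$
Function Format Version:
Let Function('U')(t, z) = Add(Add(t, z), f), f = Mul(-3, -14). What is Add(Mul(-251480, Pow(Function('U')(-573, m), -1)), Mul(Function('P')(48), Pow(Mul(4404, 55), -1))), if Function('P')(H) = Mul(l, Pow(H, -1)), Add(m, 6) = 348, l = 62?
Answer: Rational(162435962251, 122078880) ≈ 1330.6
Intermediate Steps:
f = 42
m = 342 (m = Add(-6, 348) = 342)
Function('P')(H) = Mul(62, Pow(H, -1))
Function('U')(t, z) = Add(42, t, z) (Function('U')(t, z) = Add(Add(t, z), 42) = Add(42, t, z))
Add(Mul(-251480, Pow(Function('U')(-573, m), -1)), Mul(Function('P')(48), Pow(Mul(4404, 55), -1))) = Add(Mul(-251480, Pow(Add(42, -573, 342), -1)), Mul(Mul(62, Pow(48, -1)), Pow(Mul(4404, 55), -1))) = Add(Mul(-251480, Pow(-189, -1)), Mul(Mul(62, Rational(1, 48)), Pow(242220, -1))) = Add(Mul(-251480, Rational(-1, 189)), Mul(Rational(31, 24), Rational(1, 242220))) = Add(Rational(251480, 189), Rational(31, 5813280)) = Rational(162435962251, 122078880)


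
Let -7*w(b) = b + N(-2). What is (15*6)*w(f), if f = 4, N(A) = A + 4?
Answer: -540/7 ≈ -77.143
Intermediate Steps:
N(A) = 4 + A
w(b) = -2/7 - b/7 (w(b) = -(b + (4 - 2))/7 = -(b + 2)/7 = -(2 + b)/7 = -2/7 - b/7)
(15*6)*w(f) = (15*6)*(-2/7 - ⅐*4) = 90*(-2/7 - 4/7) = 90*(-6/7) = -540/7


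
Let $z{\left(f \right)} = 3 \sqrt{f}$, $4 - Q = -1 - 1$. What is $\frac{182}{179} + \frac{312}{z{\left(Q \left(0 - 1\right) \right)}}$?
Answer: $\frac{182}{179} - \frac{52 i \sqrt{6}}{3} \approx 1.0168 - 42.458 i$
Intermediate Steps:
$Q = 6$ ($Q = 4 - \left(-1 - 1\right) = 4 - -2 = 4 + 2 = 6$)
$\frac{182}{179} + \frac{312}{z{\left(Q \left(0 - 1\right) \right)}} = \frac{182}{179} + \frac{312}{3 \sqrt{6 \left(0 - 1\right)}} = 182 \cdot \frac{1}{179} + \frac{312}{3 \sqrt{6 \left(-1\right)}} = \frac{182}{179} + \frac{312}{3 \sqrt{-6}} = \frac{182}{179} + \frac{312}{3 i \sqrt{6}} = \frac{182}{179} + 312 \left(- \frac{i \sqrt{6}}{18}\right) = \frac{182}{179} - \frac{52 i \sqrt{6}}{3}$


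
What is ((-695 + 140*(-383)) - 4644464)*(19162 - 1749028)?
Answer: 8128258033614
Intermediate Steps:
((-695 + 140*(-383)) - 4644464)*(19162 - 1749028) = ((-695 - 53620) - 4644464)*(-1729866) = (-54315 - 4644464)*(-1729866) = -4698779*(-1729866) = 8128258033614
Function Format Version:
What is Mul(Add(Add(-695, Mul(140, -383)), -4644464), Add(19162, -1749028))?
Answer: 8128258033614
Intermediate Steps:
Mul(Add(Add(-695, Mul(140, -383)), -4644464), Add(19162, -1749028)) = Mul(Add(Add(-695, -53620), -4644464), -1729866) = Mul(Add(-54315, -4644464), -1729866) = Mul(-4698779, -1729866) = 8128258033614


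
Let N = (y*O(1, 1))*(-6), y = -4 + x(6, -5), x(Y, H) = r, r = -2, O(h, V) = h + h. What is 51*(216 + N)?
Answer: 14688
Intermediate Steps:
O(h, V) = 2*h
x(Y, H) = -2
y = -6 (y = -4 - 2 = -6)
N = 72 (N = -12*(-6) = 72)
51*(216 + N) = 51*(216 + 72) = 51*288 = 14688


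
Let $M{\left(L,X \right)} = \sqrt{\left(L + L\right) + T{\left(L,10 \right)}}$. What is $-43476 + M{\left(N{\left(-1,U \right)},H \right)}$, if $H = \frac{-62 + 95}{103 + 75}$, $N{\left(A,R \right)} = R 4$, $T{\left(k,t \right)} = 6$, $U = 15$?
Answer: $-43476 + 3 \sqrt{14} \approx -43465.0$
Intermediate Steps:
$N{\left(A,R \right)} = 4 R$
$H = \frac{33}{178} \approx 0.18539$
$M{\left(L,X \right)} = \sqrt{6 + 2 L}$ ($M{\left(L,X \right)} = \sqrt{\left(L + L\right) + 6} = \sqrt{2 L + 6} = \sqrt{6 + 2 L}$)
$-43476 + M{\left(N{\left(-1,U \right)},H \right)} = -43476 + \sqrt{6 + 2 \cdot 4 \cdot 15} = -43476 + \sqrt{6 + 2 \cdot 60} = -43476 + \sqrt{6 + 120} = -43476 + \sqrt{126} = -43476 + 3 \sqrt{14}$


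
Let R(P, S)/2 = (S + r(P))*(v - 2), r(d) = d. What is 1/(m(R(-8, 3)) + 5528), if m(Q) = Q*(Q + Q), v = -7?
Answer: 1/21728 ≈ 4.6024e-5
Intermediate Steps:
R(P, S) = -18*P - 18*S (R(P, S) = 2*((S + P)*(-7 - 2)) = 2*((P + S)*(-9)) = 2*(-9*P - 9*S) = -18*P - 18*S)
m(Q) = 2*Q² (m(Q) = Q*(2*Q) = 2*Q²)
1/(m(R(-8, 3)) + 5528) = 1/(2*(-18*(-8) - 18*3)² + 5528) = 1/(2*(144 - 54)² + 5528) = 1/(2*90² + 5528) = 1/(2*8100 + 5528) = 1/(16200 + 5528) = 1/21728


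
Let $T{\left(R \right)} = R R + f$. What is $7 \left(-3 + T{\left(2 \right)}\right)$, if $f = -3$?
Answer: $-14$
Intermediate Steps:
$T{\left(R \right)} = -3 + R^{2}$ ($T{\left(R \right)} = R R - 3 = R^{2} - 3 = -3 + R^{2}$)
$7 \left(-3 + T{\left(2 \right)}\right) = 7 \left(-3 - \left(3 - 2^{2}\right)\right) = 7 \left(-3 + \left(-3 + 4\right)\right) = 7 \left(-3 + 1\right) = 7 \left(-2\right) = -14$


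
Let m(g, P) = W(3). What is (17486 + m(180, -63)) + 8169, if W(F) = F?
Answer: 25658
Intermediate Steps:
m(g, P) = 3
(17486 + m(180, -63)) + 8169 = (17486 + 3) + 8169 = 17489 + 8169 = 25658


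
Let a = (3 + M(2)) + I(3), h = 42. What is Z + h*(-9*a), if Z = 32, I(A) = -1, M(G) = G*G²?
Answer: -3748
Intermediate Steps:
M(G) = G³
a = 10 (a = (3 + 2³) - 1 = (3 + 8) - 1 = 11 - 1 = 10)
Z + h*(-9*a) = 32 + 42*(-9*10) = 32 + 42*(-90) = 32 - 3780 = -3748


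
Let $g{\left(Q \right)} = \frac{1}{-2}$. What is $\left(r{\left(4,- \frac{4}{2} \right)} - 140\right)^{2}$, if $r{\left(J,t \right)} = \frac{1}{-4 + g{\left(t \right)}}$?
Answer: $\frac{1592644}{81} \approx 19662.0$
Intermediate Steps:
$g{\left(Q \right)} = - \frac{1}{2}$
$r{\left(J,t \right)} = - \frac{2}{9}$ ($r{\left(J,t \right)} = \frac{1}{-4 - \frac{1}{2}} = \frac{1}{- \frac{9}{2}} = - \frac{2}{9}$)
$\left(r{\left(4,- \frac{4}{2} \right)} - 140\right)^{2} = \left(- \frac{2}{9} - 140\right)^{2} = \left(- \frac{1262}{9}\right)^{2} = \frac{1592644}{81}$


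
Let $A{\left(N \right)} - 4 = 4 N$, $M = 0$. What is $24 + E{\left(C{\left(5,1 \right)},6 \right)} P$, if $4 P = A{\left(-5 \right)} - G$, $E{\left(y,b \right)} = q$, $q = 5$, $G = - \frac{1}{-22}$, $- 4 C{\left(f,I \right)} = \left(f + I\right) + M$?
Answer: $\frac{347}{88} \approx 3.9432$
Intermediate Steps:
$C{\left(f,I \right)} = - \frac{I}{4} - \frac{f}{4}$ ($C{\left(f,I \right)} = - \frac{\left(f + I\right) + 0}{4} = - \frac{\left(I + f\right) + 0}{4} = - \frac{I + f}{4} = - \frac{I}{4} - \frac{f}{4}$)
$G = \frac{1}{22}$ ($G = \left(-1\right) \left(- \frac{1}{22}\right) = \frac{1}{22} \approx 0.045455$)
$A{\left(N \right)} = 4 + 4 N$
$E{\left(y,b \right)} = 5$
$P = - \frac{353}{88}$ ($P = \frac{\left(4 + 4 \left(-5\right)\right) - \frac{1}{22}}{4} = \frac{\left(4 - 20\right) - \frac{1}{22}}{4} = \frac{-16 - \frac{1}{22}}{4} = \frac{1}{4} \left(- \frac{353}{22}\right) = - \frac{353}{88} \approx -4.0114$)
$24 + E{\left(C{\left(5,1 \right)},6 \right)} P = 24 + 5 \left(- \frac{353}{88}\right) = 24 - \frac{1765}{88} = \frac{347}{88}$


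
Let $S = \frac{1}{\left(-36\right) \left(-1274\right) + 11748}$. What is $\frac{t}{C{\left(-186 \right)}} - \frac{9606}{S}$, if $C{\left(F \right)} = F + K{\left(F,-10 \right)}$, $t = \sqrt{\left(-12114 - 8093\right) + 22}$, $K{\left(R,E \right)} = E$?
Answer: $-553420872 - \frac{i \sqrt{20185}}{196} \approx -5.5342 \cdot 10^{8} - 0.72487 i$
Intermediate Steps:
$S = \frac{1}{57612}$ ($S = \frac{1}{45864 + 11748} = \frac{1}{57612} \approx 1.7357 \cdot 10^{-5}$)
$t = i \sqrt{20185}$ ($t = \sqrt{\left(-12114 - 8093\right) + 22} = \sqrt{-20207 + 22} = \sqrt{-20185} = i \sqrt{20185} \approx 142.07 i$)
$C{\left(F \right)} = -10 + F$ ($C{\left(F \right)} = F - 10 = -10 + F$)
$\frac{t}{C{\left(-186 \right)}} - \frac{9606}{S} = \frac{i \sqrt{20185}}{-10 - 186} - 9606 \frac{1}{\frac{1}{57612}} = \frac{i \sqrt{20185}}{-196} - 553420872 = i \sqrt{20185} \left(- \frac{1}{196}\right) - 553420872 = - \frac{i \sqrt{20185}}{196} - 553420872 = -553420872 - \frac{i \sqrt{20185}}{196}$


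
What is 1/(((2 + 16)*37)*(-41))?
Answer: -1/27306 ≈ -3.6622e-5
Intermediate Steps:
1/(((2 + 16)*37)*(-41)) = 1/((18*37)*(-41)) = 1/(666*(-41)) = 1/(-27306) = -1/27306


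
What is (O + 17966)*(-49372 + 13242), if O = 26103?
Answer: -1592212970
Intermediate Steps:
(O + 17966)*(-49372 + 13242) = (26103 + 17966)*(-49372 + 13242) = 44069*(-36130) = -1592212970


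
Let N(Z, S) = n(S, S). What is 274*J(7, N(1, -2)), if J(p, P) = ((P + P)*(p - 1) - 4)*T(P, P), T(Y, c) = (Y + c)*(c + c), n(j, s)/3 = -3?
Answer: -9942912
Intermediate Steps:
n(j, s) = -9 (n(j, s) = 3*(-3) = -9)
T(Y, c) = 2*c*(Y + c) (T(Y, c) = (Y + c)*(2*c) = 2*c*(Y + c))
N(Z, S) = -9
J(p, P) = 4*P²*(-4 + 2*P*(-1 + p)) (J(p, P) = ((P + P)*(p - 1) - 4)*(2*P*(P + P)) = ((2*P)*(-1 + p) - 4)*(2*P*(2*P)) = (2*P*(-1 + p) - 4)*(4*P²) = (-4 + 2*P*(-1 + p))*(4*P²) = 4*P²*(-4 + 2*P*(-1 + p)))
274*J(7, N(1, -2)) = 274*(8*(-9)²*(-2 - 1*(-9) - 9*7)) = 274*(8*81*(-2 + 9 - 63)) = 274*(8*81*(-56)) = 274*(-36288) = -9942912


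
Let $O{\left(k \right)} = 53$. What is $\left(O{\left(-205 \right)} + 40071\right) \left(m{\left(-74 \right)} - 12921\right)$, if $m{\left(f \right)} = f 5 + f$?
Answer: $-536257260$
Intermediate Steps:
$m{\left(f \right)} = 6 f$ ($m{\left(f \right)} = 5 f + f = 6 f$)
$\left(O{\left(-205 \right)} + 40071\right) \left(m{\left(-74 \right)} - 12921\right) = \left(53 + 40071\right) \left(6 \left(-74\right) - 12921\right) = 40124 \left(-444 - 12921\right) = 40124 \left(-13365\right) = -536257260$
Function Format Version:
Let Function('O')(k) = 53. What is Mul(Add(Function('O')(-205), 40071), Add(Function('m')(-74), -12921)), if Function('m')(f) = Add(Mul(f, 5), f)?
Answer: -536257260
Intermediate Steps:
Function('m')(f) = Mul(6, f) (Function('m')(f) = Add(Mul(5, f), f) = Mul(6, f))
Mul(Add(Function('O')(-205), 40071), Add(Function('m')(-74), -12921)) = Mul(Add(53, 40071), Add(Mul(6, -74), -12921)) = Mul(40124, Add(-444, -12921)) = Mul(40124, -13365) = -536257260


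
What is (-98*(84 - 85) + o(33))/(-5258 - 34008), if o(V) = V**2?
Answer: -1187/39266 ≈ -0.030230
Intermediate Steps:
(-98*(84 - 85) + o(33))/(-5258 - 34008) = (-98*(84 - 85) + 33**2)/(-5258 - 34008) = (-98*(-1) + 1089)/(-39266) = (98 + 1089)*(-1/39266) = 1187*(-1/39266) = -1187/39266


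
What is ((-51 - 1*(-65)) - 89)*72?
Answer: -5400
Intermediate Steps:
((-51 - 1*(-65)) - 89)*72 = ((-51 + 65) - 89)*72 = (14 - 89)*72 = -75*72 = -5400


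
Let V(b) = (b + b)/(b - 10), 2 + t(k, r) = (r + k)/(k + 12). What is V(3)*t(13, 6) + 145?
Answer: 25561/175 ≈ 146.06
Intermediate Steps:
t(k, r) = -2 + (k + r)/(12 + k) (t(k, r) = -2 + (r + k)/(k + 12) = -2 + (k + r)/(12 + k))
V(b) = 2*b/(-10 + b) (V(b) = (2*b)/(-10 + b) = 2*b/(-10 + b))
V(3)*t(13, 6) + 145 = (2*3/(-10 + 3))*((-24 + 6 - 1*13)/(12 + 13)) + 145 = (2*3/(-7))*((-24 + 6 - 13)/25) + 145 = (2*3*(-1/7))*((1/25)*(-31)) + 145 = -6/7*(-31/25) + 145 = 186/175 + 145 = 25561/175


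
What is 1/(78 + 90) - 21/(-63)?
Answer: 19/56 ≈ 0.33929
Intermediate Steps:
1/(78 + 90) - 21/(-63) = 1/168 - 21*(-1)/63 = 1/168 - 1*(-⅓) = 1/168 + ⅓ = 19/56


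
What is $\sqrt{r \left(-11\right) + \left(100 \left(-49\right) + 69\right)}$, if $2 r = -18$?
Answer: $26 i \sqrt{7} \approx 68.79 i$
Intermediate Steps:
$r = -9$ ($r = \frac{1}{2} \left(-18\right) = -9$)
$\sqrt{r \left(-11\right) + \left(100 \left(-49\right) + 69\right)} = \sqrt{\left(-9\right) \left(-11\right) + \left(100 \left(-49\right) + 69\right)} = \sqrt{99 + \left(-4900 + 69\right)} = \sqrt{99 - 4831} = \sqrt{-4732} = 26 i \sqrt{7}$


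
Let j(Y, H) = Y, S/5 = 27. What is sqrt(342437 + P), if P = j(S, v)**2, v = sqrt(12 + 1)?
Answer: sqrt(360662) ≈ 600.55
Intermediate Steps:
S = 135 (S = 5*27 = 135)
v = sqrt(13) ≈ 3.6056
P = 18225 (P = 135**2 = 18225)
sqrt(342437 + P) = sqrt(342437 + 18225) = sqrt(360662)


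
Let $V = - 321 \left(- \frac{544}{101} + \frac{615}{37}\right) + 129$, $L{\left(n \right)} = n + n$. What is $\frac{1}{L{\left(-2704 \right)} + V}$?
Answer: $- \frac{3737}{33205450} \approx -0.00011254$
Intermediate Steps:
$L{\left(n \right)} = 2 n$
$V = - \frac{12995754}{3737}$ ($V = - 321 \left(\left(-544\right) \frac{1}{101} + 615 \cdot \frac{1}{37}\right) + 129 = - 321 \left(- \frac{544}{101} + \frac{615}{37}\right) + 129 = \left(-321\right) \frac{41987}{3737} + 129 = - \frac{13477827}{3737} + 129 = - \frac{12995754}{3737} \approx -3477.6$)
$\frac{1}{L{\left(-2704 \right)} + V} = \frac{1}{2 \left(-2704\right) - \frac{12995754}{3737}} = \frac{1}{-5408 - \frac{12995754}{3737}} = \frac{1}{- \frac{33205450}{3737}} = - \frac{3737}{33205450}$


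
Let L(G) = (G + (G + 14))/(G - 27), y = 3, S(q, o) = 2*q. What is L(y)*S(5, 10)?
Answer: -25/3 ≈ -8.3333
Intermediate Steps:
L(G) = (14 + 2*G)/(-27 + G) (L(G) = (G + (14 + G))/(-27 + G) = (14 + 2*G)/(-27 + G))
L(y)*S(5, 10) = (2*(7 + 3)/(-27 + 3))*(2*5) = (2*10/(-24))*10 = (2*(-1/24)*10)*10 = -5/6*10 = -25/3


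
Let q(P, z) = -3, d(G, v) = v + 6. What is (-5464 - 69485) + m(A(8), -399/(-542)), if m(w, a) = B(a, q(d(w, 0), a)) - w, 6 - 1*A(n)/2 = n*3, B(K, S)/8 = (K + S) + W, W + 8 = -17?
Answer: -20360531/271 ≈ -75131.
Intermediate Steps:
W = -25 (W = -8 - 17 = -25)
d(G, v) = 6 + v
B(K, S) = -200 + 8*K + 8*S (B(K, S) = 8*((K + S) - 25) = 8*(-25 + K + S) = -200 + 8*K + 8*S)
A(n) = 12 - 6*n (A(n) = 12 - 2*n*3 = 12 - 6*n)
m(w, a) = -224 - w + 8*a (m(w, a) = (-200 + 8*a + 8*(-3)) - w = (-200 + 8*a - 24) - w = (-224 + 8*a) - w = -224 - w + 8*a)
(-5464 - 69485) + m(A(8), -399/(-542)) = (-5464 - 69485) + (-224 - (12 - 6*8) + 8*(-399/(-542))) = -74949 + (-224 - (12 - 48) + 8*(-399*(-1/542))) = -74949 + (-224 - 1*(-36) + 8*(399/542)) = -74949 + (-224 + 36 + 1596/271) = -74949 - 49352/271 = -20360531/271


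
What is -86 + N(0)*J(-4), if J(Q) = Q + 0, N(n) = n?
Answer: -86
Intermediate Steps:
J(Q) = Q
-86 + N(0)*J(-4) = -86 + 0*(-4) = -86 + 0 = -86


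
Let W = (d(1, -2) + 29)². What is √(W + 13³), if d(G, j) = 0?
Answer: 7*√62 ≈ 55.118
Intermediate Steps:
W = 841 (W = (0 + 29)² = 29² = 841)
√(W + 13³) = √(841 + 13³) = √(841 + 2197) = √3038 = 7*√62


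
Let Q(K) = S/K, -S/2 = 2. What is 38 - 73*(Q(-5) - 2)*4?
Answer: 1942/5 ≈ 388.40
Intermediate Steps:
S = -4 (S = -2*2 = -4)
Q(K) = -4/K
38 - 73*(Q(-5) - 2)*4 = 38 - 73*(-4/(-5) - 2)*4 = 38 - 73*(-4*(-⅕) - 2)*4 = 38 - 73*(⅘ - 2)*4 = 38 - (-438)*4/5 = 38 - 73*(-24/5) = 38 + 1752/5 = 1942/5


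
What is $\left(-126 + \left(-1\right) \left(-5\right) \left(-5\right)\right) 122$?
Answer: $-18422$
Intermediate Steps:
$\left(-126 + \left(-1\right) \left(-5\right) \left(-5\right)\right) 122 = \left(-126 + 5 \left(-5\right)\right) 122 = \left(-126 - 25\right) 122 = \left(-151\right) 122 = -18422$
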